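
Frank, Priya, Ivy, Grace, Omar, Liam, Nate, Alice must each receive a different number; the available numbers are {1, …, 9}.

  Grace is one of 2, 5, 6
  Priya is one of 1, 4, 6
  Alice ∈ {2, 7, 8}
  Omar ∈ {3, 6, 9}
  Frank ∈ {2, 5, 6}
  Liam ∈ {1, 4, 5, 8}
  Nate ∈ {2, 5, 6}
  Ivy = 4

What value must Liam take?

Ivy's domain is down to {4}, so Ivy = 4. So Priya, Liam can't be 4.
Frank, Grace, Nate share exactly the 3 values {2, 5, 6}; by pigeonhole those values go to them, so strike 2, 5, 6 from Priya, Omar, Liam, Alice.
That leaves Priya = 1. So Liam can't be 1.
So Liam = 8.

8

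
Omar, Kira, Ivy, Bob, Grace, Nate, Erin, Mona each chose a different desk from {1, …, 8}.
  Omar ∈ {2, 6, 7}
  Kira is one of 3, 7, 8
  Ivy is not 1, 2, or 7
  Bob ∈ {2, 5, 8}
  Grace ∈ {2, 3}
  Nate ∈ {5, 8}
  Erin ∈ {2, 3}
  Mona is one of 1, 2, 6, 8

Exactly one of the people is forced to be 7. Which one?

Kira

Among the 8 variables, 1 fits only Mona (and all 8 values in {1, 2, 3, 4, 5, 6, 7, 8} must be used), so Mona = 1.
The 7 still-open variables together cover exactly {2, 3, 4, 5, 6, 7, 8} — 7 values for 7 variables — and 4 appears only in Ivy's list, so Ivy = 4.
The 6 still-open variables draw from only 6 values {2, 3, 5, 6, 7, 8}, so each is used; only Omar can be 6, hence Omar = 6.
The 5 still-open variables draw from only 5 values {2, 3, 5, 7, 8}, so each is used; only Kira can be 7, hence Kira = 7.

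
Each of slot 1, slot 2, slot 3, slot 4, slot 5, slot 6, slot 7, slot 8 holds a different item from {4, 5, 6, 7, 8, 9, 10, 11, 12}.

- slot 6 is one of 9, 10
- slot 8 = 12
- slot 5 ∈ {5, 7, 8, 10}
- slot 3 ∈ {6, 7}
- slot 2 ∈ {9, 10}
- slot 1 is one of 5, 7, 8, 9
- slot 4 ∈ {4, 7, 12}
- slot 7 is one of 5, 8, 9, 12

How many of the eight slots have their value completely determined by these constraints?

slot 8 must be 12 (only option left). Strike 12 from slot 4, slot 7.
Among the 7 still-open variables, 4 fits only slot 4 (and all 7 values in {4, 5, 6, 7, 8, 9, 10} must be used), so slot 4 = 4.
The 6 still-open variables together cover exactly {5, 6, 7, 8, 9, 10} — 6 values for 6 variables — and 6 appears only in slot 3's list, so slot 3 = 6.
The 2 variables slot 2 and slot 6 are confined to {9, 10}, which locks those values in; drop them from slot 1, slot 5, slot 7.
Determined: slot 3=6, slot 4=4, slot 8=12. The other slots each still have more than one consistent value. That makes 3.

3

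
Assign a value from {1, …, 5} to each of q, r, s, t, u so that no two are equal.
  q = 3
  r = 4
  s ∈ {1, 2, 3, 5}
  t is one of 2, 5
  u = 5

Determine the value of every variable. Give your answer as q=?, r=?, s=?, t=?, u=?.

q must be 3 (only option left). Eliminate 3 elsewhere: s.
That leaves r = 4.
u must be 5 (only option left). Strike 5 from s, t.
t has just one choice, so t = 2. Strike 2 from s.
s has just one choice, so s = 1.

q=3, r=4, s=1, t=2, u=5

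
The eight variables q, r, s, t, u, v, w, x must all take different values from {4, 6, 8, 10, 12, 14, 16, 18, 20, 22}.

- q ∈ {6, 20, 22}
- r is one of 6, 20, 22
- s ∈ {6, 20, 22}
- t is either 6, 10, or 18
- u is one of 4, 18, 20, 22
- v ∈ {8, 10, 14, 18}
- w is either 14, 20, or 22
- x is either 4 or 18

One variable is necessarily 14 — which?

w

The 8 variables draw from only 8 values {4, 6, 8, 10, 14, 18, 20, 22}, so each is used; only v can be 8, hence v = 8.
The 7 still-open variables together cover exactly {4, 6, 10, 14, 18, 20, 22} — 7 values for 7 variables — and 10 appears only in t's list, so t = 10.
The 6 still-open variables draw from only 6 values {4, 6, 14, 18, 20, 22}, so each is used; only w can be 14, hence w = 14.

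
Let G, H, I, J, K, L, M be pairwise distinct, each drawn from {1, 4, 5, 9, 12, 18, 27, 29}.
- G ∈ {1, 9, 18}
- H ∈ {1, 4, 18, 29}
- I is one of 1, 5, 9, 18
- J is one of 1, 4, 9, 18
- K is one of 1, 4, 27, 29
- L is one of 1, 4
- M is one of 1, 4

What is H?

29

The 7 variables draw from only 7 values {1, 4, 5, 9, 18, 27, 29}, so each is used; only I can be 5, hence I = 5.
The 6 still-open variables draw from only 6 values {1, 4, 9, 18, 27, 29}, so each is used; only K can be 27, hence K = 27.
The 5 still-open variables draw from only 5 values {1, 4, 9, 18, 29}, so each is used; only H can be 29, hence H = 29.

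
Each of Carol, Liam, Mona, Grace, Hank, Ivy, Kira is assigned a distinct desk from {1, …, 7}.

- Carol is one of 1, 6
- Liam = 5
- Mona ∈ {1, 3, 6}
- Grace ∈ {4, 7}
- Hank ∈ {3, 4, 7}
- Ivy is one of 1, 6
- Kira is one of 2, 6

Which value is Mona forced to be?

3

Liam's domain is down to {5}, so Liam = 5.
The 6 still-open variables together cover exactly {1, 2, 3, 4, 6, 7} — 6 values for 6 variables — and 2 appears only in Kira's list, so Kira = 2.
Carol and Ivy share exactly the 2 values {1, 6}; by pigeonhole those values go to them, so strike 1, 6 from Mona.
So Mona = 3.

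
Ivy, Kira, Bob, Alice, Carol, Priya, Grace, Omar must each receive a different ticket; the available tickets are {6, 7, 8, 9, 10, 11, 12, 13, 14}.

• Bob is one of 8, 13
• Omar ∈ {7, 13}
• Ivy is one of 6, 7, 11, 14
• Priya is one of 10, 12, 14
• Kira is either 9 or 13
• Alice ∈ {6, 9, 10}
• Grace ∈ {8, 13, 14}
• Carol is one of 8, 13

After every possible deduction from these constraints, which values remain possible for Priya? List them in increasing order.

10, 12

Bob and Carol between them cover only {8, 13} — a naked pair. Remove those values from Kira, Grace, Omar.
Kira must be 9 (only option left). Remove 9 from Alice.
Grace's domain is down to {14}, so Grace = 14. Remove 14 from Ivy, Priya.
Omar must be 7 (only option left). So Ivy can't be 7.
No further eliminations apply; Priya can still be any of 10, 12.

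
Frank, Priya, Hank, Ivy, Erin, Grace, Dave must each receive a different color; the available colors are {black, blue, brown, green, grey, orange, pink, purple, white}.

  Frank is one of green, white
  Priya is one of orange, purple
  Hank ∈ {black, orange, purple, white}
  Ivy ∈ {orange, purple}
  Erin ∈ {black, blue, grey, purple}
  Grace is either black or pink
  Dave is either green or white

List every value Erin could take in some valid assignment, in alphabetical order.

blue, grey

Frank and Dave share exactly the 2 values {green, white}; by pigeonhole those values go to them, so strike green, white from Hank.
The 2 variables Priya and Ivy are confined to {orange, purple}, which locks those values in; drop them from Hank, Erin.
Hank has just one choice, so Hank = black. Remove black from Erin, Grace.
Grace has just one choice, so Grace = pink.
No further eliminations apply; Erin can still be any of blue, grey.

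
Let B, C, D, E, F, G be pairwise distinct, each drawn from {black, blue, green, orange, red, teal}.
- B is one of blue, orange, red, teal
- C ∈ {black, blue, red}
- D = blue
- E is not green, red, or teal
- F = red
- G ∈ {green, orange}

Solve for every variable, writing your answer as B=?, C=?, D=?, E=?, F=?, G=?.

D has just one choice, so D = blue. Remove blue from B, C, E.
F has just one choice, so F = red. Strike red from B, C.
C's domain is down to {black}, so C = black. Eliminate black elsewhere: E.
E must be orange (only option left). Strike orange from B, G.
G's domain is down to {green}, so G = green.
B's domain is down to {teal}, so B = teal.

B=teal, C=black, D=blue, E=orange, F=red, G=green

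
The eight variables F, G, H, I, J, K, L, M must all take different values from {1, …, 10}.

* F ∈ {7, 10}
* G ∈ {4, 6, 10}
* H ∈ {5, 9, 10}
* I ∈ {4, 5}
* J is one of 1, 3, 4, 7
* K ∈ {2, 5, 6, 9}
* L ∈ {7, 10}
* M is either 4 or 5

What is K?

The 2 variables F and L are confined to {7, 10}, which locks those values in; drop them from G, H, J.
I and M share exactly the 2 values {4, 5}; by pigeonhole those values go to them, so strike 4, 5 from G, H, J, K.
G's domain is down to {6}, so G = 6. Remove 6 from K.
That leaves H = 9. So K can't be 9.
So K = 2.

2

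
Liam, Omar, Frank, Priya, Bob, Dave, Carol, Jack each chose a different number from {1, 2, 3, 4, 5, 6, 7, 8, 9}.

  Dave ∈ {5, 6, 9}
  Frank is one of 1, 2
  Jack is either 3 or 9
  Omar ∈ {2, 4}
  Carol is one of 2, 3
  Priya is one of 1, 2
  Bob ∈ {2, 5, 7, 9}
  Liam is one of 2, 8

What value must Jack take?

The 2 variables Frank and Priya are confined to {1, 2}, which locks those values in; drop them from Liam, Omar, Bob, Carol.
Liam has just one choice, so Liam = 8.
Omar must be 4 (only option left).
Carol's domain is down to {3}, so Carol = 3. Remove 3 from Jack.
So Jack = 9.

9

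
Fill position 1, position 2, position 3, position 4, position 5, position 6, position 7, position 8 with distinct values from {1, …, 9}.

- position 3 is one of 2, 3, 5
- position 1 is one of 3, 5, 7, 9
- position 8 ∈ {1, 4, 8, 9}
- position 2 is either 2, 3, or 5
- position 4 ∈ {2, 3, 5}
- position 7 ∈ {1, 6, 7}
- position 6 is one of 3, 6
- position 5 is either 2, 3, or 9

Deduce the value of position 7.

The 3 variables position 2, position 3, position 4 are confined to {2, 3, 5}, which locks those values in; drop them from position 1, position 5, position 6.
position 5 has just one choice, so position 5 = 9. So position 1, position 8 can't be 9.
position 6's domain is down to {6}, so position 6 = 6. Strike 6 from position 7.
position 1 has just one choice, so position 1 = 7. Strike 7 from position 7.
So position 7 = 1.

1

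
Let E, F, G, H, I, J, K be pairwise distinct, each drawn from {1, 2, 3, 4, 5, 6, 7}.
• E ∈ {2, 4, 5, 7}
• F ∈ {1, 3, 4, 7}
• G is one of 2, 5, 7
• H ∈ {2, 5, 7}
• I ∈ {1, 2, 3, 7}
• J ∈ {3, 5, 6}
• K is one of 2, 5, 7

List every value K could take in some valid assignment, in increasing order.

2, 5, 7

The 7 variables draw from only 7 values {1, 2, 3, 4, 5, 6, 7}, so each is used; only J can be 6, hence J = 6.
G, H, K share exactly the 3 values {2, 5, 7}; by pigeonhole those values go to them, so strike 2, 5, 7 from E, F, I.
E's domain is down to {4}, so E = 4. Strike 4 from F.
No further eliminations apply; K can still be any of 2, 5, 7.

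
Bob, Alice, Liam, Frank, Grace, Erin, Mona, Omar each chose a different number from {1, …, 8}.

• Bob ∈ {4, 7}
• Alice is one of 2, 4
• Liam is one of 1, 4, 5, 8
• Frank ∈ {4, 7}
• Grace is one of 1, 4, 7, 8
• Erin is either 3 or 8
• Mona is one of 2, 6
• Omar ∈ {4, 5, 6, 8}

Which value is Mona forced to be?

6

The 8 variables together cover exactly {1, 2, 3, 4, 5, 6, 7, 8} — 8 values for 8 variables — and 3 appears only in Erin's list, so Erin = 3.
Bob and Frank share exactly the 2 values {4, 7}; by pigeonhole those values go to them, so strike 4, 7 from Alice, Liam, Grace, Omar.
Alice has just one choice, so Alice = 2. Eliminate 2 elsewhere: Mona.
So Mona = 6.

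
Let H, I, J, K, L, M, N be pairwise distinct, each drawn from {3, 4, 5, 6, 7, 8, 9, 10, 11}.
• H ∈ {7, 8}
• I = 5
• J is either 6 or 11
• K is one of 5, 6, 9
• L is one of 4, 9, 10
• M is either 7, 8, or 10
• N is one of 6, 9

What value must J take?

11

I has just one choice, so I = 5. Eliminate 5 elsewhere: K.
K and N share exactly the 2 values {6, 9}; by pigeonhole those values go to them, so strike 6, 9 from J, L.
So J = 11.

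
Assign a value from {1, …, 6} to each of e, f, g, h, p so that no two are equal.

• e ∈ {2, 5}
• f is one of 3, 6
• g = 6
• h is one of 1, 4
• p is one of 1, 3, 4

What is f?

3

g's domain is down to {6}, so g = 6. Strike 6 from f.
So f = 3.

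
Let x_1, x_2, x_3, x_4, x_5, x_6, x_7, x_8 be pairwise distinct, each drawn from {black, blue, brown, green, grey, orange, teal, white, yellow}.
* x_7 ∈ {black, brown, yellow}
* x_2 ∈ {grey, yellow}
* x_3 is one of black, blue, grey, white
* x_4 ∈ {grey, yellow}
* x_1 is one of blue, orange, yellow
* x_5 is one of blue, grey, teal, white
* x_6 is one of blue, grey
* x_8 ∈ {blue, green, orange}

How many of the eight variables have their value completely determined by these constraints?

The 2 variables x_2 and x_4 are confined to {grey, yellow}, which locks those values in; drop them from x_1, x_3, x_5, x_6, x_7.
That leaves x_6 = blue. Remove blue from x_1, x_3, x_5, x_8.
x_1 has just one choice, so x_1 = orange. Remove orange from x_8.
x_8 must be green (only option left).
Determined: x_1=orange, x_6=blue, x_8=green. The other variables each still have more than one consistent value. That makes 3.

3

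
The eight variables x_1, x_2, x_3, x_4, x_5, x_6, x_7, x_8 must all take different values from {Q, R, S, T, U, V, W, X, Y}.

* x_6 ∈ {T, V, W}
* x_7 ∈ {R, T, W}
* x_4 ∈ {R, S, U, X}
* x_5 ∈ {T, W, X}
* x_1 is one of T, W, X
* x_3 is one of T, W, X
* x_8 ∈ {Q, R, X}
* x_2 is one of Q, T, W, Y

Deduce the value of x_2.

Y

x_1, x_3, x_5 between them cover only {T, W, X} — a naked triple. Remove those values from x_2, x_4, x_6, x_7, x_8.
x_6's domain is down to {V}, so x_6 = V.
x_7's domain is down to {R}, so x_7 = R. So x_4, x_8 can't be R.
x_8 has just one choice, so x_8 = Q. So x_2 can't be Q.
So x_2 = Y.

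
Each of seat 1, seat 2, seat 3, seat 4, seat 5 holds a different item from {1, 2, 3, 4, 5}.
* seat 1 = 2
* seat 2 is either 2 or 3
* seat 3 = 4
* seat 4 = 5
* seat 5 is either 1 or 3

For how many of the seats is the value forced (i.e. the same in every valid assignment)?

seat 1 has just one choice, so seat 1 = 2. So seat 2 can't be 2.
seat 2's domain is down to {3}, so seat 2 = 3. Remove 3 from seat 5.
seat 3 must be 4 (only option left).
seat 4 has just one choice, so seat 4 = 5.
seat 5's domain is down to {1}, so seat 5 = 1.
Every seat is fixed: seat 1=2, seat 2=3, seat 3=4, seat 4=5, seat 5=1. That makes 5.

5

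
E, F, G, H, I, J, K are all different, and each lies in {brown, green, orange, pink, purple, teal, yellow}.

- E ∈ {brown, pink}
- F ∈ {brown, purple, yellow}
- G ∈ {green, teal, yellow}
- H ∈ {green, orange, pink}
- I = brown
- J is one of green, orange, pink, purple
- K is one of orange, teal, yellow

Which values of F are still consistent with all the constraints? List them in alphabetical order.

I must be brown (only option left). Eliminate brown elsewhere: E, F.
E's domain is down to {pink}, so E = pink. Eliminate pink elsewhere: H, J.
No further eliminations apply; F can still be any of purple, yellow.

purple, yellow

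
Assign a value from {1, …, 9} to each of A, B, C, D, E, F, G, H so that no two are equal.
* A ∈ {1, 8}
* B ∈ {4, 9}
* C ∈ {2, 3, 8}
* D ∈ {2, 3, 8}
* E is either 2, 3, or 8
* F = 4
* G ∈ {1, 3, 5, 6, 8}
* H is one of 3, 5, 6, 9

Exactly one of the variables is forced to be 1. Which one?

A

F has just one choice, so F = 4. Eliminate 4 elsewhere: B.
That leaves B = 9. Eliminate 9 elsewhere: H.
The 3 variables C, D, E are confined to {2, 3, 8}, which locks those values in; drop them from A, G, H.
So 1 goes to A.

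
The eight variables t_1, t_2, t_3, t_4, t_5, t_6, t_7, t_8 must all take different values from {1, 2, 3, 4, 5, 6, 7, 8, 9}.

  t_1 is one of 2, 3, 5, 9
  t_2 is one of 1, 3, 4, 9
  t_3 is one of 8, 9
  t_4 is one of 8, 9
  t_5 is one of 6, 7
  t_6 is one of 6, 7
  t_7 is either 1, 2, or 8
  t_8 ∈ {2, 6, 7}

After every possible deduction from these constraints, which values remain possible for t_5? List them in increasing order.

t_3 and t_4 share exactly the 2 values {8, 9}; by pigeonhole those values go to them, so strike 8, 9 from t_1, t_2, t_7.
t_5 and t_6 between them cover only {6, 7} — a naked pair. Remove those values from t_8.
t_8 must be 2 (only option left). So t_1, t_7 can't be 2.
t_7 must be 1 (only option left). So t_2 can't be 1.
No further eliminations apply; t_5 can still be any of 6, 7.

6, 7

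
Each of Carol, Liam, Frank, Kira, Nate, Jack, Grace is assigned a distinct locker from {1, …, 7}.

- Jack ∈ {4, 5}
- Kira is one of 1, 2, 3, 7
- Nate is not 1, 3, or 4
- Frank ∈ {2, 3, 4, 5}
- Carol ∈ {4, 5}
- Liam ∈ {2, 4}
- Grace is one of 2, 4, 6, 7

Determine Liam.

Among the 7 variables, 1 fits only Kira (and all 7 values in {1, 2, 3, 4, 5, 6, 7} must be used), so Kira = 1.
The 6 still-open variables together cover exactly {2, 3, 4, 5, 6, 7} — 6 values for 6 variables — and 3 appears only in Frank's list, so Frank = 3.
The 2 variables Carol and Jack are confined to {4, 5}, which locks those values in; drop them from Liam, Nate, Grace.
So Liam = 2.

2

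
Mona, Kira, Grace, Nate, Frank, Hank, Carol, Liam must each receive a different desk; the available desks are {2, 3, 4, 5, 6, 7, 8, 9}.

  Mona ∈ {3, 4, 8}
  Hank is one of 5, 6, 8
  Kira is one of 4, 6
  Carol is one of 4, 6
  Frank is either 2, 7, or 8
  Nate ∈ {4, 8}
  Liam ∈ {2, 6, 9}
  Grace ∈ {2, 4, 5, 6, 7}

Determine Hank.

The 8 variables draw from only 8 values {2, 3, 4, 5, 6, 7, 8, 9}, so each is used; only Mona can be 3, hence Mona = 3.
The 7 still-open variables together cover exactly {2, 4, 5, 6, 7, 8, 9} — 7 values for 7 variables — and 9 appears only in Liam's list, so Liam = 9.
The 2 variables Kira and Carol are confined to {4, 6}, which locks those values in; drop them from Grace, Nate, Hank.
That leaves Nate = 8. Strike 8 from Frank, Hank.
So Hank = 5.

5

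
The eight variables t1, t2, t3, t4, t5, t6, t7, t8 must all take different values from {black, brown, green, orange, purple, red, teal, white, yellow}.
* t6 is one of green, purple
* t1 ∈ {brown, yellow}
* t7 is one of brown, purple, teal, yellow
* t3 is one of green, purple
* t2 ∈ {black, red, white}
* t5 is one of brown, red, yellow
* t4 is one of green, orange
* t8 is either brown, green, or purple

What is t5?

The 2 variables t3 and t6 are confined to {green, purple}, which locks those values in; drop them from t4, t7, t8.
t4 must be orange (only option left).
t8 has just one choice, so t8 = brown. Remove brown from t1, t5, t7.
t1's domain is down to {yellow}, so t1 = yellow. Remove yellow from t5, t7.
So t5 = red.

red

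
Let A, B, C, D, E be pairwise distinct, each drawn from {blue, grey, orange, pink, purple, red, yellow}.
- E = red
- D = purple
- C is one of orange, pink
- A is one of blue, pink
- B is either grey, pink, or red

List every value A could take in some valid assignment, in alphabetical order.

D must be purple (only option left).
E's domain is down to {red}, so E = red. Eliminate red elsewhere: B.
No further eliminations apply; A can still be any of blue, pink.

blue, pink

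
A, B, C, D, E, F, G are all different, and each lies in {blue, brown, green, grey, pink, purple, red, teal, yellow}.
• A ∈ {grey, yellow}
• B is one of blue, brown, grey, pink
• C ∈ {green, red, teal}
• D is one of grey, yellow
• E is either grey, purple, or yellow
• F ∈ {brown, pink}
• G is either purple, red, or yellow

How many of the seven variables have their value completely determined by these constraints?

The 2 variables A and D are confined to {grey, yellow}, which locks those values in; drop them from B, E, G.
E must be purple (only option left). Strike purple from G.
G must be red (only option left). Strike red from C.
Determined: E=purple, G=red. The other variables each still have more than one consistent value. That makes 2.

2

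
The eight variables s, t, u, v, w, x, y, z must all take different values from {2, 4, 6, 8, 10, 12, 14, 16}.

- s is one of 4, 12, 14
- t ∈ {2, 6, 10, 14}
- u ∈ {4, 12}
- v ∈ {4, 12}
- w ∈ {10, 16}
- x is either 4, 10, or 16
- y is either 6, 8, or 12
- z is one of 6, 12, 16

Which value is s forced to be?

The 8 variables draw from only 8 values {2, 4, 6, 8, 10, 12, 14, 16}, so each is used; only t can be 2, hence t = 2.
The 7 still-open variables draw from only 7 values {4, 6, 8, 10, 12, 14, 16}, so each is used; only y can be 8, hence y = 8.
The 6 still-open variables together cover exactly {4, 6, 10, 12, 14, 16} — 6 values for 6 variables — and 6 appears only in z's list, so z = 6.
Among the 5 still-open variables, 14 fits only s (and all 5 values in {4, 10, 12, 14, 16} must be used), so s = 14.

14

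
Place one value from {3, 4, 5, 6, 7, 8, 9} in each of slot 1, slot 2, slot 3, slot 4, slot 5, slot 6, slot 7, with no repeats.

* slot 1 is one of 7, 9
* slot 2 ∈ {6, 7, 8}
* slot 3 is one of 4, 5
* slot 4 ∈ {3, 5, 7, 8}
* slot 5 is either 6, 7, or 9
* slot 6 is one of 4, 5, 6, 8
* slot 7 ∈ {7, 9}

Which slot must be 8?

slot 2

Among the 7 variables, 3 fits only slot 4 (and all 7 values in {3, 4, 5, 6, 7, 8, 9} must be used), so slot 4 = 3.
slot 1 and slot 7 share exactly the 2 values {7, 9}; by pigeonhole those values go to them, so strike 7, 9 from slot 2, slot 5.
slot 5 must be 6 (only option left). Strike 6 from slot 2, slot 6.
So 8 goes to slot 2.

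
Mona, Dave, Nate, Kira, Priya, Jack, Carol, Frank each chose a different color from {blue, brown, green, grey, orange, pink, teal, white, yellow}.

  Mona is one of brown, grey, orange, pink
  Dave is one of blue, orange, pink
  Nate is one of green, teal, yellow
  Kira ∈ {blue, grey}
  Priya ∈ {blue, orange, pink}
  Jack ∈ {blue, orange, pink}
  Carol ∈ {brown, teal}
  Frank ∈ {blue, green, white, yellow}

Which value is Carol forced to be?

teal

Dave, Priya, Jack between them cover only {blue, orange, pink} — a naked triple. Remove those values from Mona, Kira, Frank.
Kira must be grey (only option left). Strike grey from Mona.
Mona has just one choice, so Mona = brown. Eliminate brown elsewhere: Carol.
So Carol = teal.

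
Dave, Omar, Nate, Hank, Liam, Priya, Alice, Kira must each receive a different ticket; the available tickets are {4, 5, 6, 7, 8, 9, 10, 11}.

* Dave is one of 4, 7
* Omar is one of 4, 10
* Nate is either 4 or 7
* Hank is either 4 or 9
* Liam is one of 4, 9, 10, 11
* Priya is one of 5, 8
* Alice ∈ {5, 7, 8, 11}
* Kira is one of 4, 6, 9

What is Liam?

11

Among the 8 variables, 6 fits only Kira (and all 8 values in {4, 5, 6, 7, 8, 9, 10, 11} must be used), so Kira = 6.
Dave and Nate between them cover only {4, 7} — a naked pair. Remove those values from Omar, Hank, Liam, Alice.
Omar's domain is down to {10}, so Omar = 10. Remove 10 from Liam.
Hank's domain is down to {9}, so Hank = 9. Remove 9 from Liam.
So Liam = 11.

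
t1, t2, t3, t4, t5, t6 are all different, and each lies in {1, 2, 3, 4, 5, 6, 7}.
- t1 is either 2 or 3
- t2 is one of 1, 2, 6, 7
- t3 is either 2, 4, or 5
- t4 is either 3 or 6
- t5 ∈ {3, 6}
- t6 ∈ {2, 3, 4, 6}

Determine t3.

5

t4 and t5 share exactly the 2 values {3, 6}; by pigeonhole those values go to them, so strike 3, 6 from t1, t2, t6.
t1 must be 2 (only option left). Remove 2 from t2, t3, t6.
t6 must be 4 (only option left). Eliminate 4 elsewhere: t3.
So t3 = 5.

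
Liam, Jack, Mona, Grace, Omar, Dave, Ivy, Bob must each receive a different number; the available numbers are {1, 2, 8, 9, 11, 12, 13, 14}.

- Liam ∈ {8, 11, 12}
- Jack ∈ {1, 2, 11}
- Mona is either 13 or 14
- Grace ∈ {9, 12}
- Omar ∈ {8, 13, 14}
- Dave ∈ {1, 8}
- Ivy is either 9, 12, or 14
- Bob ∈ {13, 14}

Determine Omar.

The 8 variables together cover exactly {1, 2, 8, 9, 11, 12, 13, 14} — 8 values for 8 variables — and 2 appears only in Jack's list, so Jack = 2.
Among the 7 still-open variables, 1 fits only Dave (and all 7 values in {1, 8, 9, 11, 12, 13, 14} must be used), so Dave = 1.
The 6 still-open variables together cover exactly {8, 9, 11, 12, 13, 14} — 6 values for 6 variables — and 11 appears only in Liam's list, so Liam = 11.
Among the 5 still-open variables, 8 fits only Omar (and all 5 values in {8, 9, 12, 13, 14} must be used), so Omar = 8.

8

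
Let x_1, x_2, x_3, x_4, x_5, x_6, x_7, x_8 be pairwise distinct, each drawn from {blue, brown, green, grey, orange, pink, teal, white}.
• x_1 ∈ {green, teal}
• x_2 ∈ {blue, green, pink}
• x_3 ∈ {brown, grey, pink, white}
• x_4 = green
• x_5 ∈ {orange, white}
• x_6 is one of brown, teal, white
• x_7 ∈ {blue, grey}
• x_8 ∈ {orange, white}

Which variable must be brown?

x_4 must be green (only option left). Eliminate green elsewhere: x_1, x_2.
x_1 must be teal (only option left). So x_6 can't be teal.
x_5 and x_8 between them cover only {orange, white} — a naked pair. Remove those values from x_3, x_6.
So brown goes to x_6.

x_6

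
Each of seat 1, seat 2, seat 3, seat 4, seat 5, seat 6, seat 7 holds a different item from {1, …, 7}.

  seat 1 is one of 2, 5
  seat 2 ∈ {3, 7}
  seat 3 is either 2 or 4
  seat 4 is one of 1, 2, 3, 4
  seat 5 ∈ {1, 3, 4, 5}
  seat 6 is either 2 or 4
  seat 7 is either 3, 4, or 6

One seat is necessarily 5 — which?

Among the 7 variables, 6 fits only seat 7 (and all 7 values in {1, 2, 3, 4, 5, 6, 7} must be used), so seat 7 = 6.
Among the 6 still-open variables, 7 fits only seat 2 (and all 6 values in {1, 2, 3, 4, 5, 7} must be used), so seat 2 = 7.
The 2 variables seat 3 and seat 6 are confined to {2, 4}, which locks those values in; drop them from seat 1, seat 4, seat 5.
So 5 goes to seat 1.

seat 1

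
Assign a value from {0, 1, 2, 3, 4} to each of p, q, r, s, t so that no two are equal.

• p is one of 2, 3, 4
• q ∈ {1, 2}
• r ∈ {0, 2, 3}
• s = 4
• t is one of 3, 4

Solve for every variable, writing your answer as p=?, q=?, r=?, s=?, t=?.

s's domain is down to {4}, so s = 4. So p, t can't be 4.
That leaves t = 3. Eliminate 3 elsewhere: p, r.
That leaves p = 2. Remove 2 from q, r.
q's domain is down to {1}, so q = 1.
r must be 0 (only option left).

p=2, q=1, r=0, s=4, t=3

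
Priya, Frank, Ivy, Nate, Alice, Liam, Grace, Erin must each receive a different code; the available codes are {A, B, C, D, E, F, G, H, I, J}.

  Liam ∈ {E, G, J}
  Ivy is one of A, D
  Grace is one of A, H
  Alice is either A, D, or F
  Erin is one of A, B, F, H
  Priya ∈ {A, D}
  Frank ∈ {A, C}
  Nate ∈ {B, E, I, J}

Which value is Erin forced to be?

B

Priya and Ivy between them cover only {A, D} — a naked pair. Remove those values from Frank, Alice, Grace, Erin.
Frank's domain is down to {C}, so Frank = C.
That leaves Alice = F. Eliminate F elsewhere: Erin.
That leaves Grace = H. Eliminate H elsewhere: Erin.
So Erin = B.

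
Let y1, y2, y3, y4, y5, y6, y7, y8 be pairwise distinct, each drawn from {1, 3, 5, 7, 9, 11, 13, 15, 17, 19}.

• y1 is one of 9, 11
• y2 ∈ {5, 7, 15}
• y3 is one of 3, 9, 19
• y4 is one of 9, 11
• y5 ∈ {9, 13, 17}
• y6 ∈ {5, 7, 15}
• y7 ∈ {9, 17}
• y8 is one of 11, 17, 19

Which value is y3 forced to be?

y1 and y4 share exactly the 2 values {9, 11}; by pigeonhole those values go to them, so strike 9, 11 from y3, y5, y7, y8.
y7 must be 17 (only option left). Eliminate 17 elsewhere: y5, y8.
y8 must be 19 (only option left). Eliminate 19 elsewhere: y3.
So y3 = 3.

3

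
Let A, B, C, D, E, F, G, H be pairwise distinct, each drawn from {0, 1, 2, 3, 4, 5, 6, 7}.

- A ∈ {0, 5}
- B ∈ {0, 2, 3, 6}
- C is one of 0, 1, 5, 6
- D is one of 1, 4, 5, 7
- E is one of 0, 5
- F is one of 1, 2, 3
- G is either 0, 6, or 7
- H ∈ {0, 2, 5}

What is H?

The 8 variables together cover exactly {0, 1, 2, 3, 4, 5, 6, 7} — 8 values for 8 variables — and 4 appears only in D's list, so D = 4.
The 7 still-open variables draw from only 7 values {0, 1, 2, 3, 5, 6, 7}, so each is used; only G can be 7, hence G = 7.
The 2 variables A and E are confined to {0, 5}, which locks those values in; drop them from B, C, H.
So H = 2.

2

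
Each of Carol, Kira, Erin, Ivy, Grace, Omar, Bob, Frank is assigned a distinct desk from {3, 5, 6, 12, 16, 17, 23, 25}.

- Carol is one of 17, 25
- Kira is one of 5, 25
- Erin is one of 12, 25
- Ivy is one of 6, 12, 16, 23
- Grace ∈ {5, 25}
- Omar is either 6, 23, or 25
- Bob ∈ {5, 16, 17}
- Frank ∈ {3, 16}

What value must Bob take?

16

The 8 variables draw from only 8 values {3, 5, 6, 12, 16, 17, 23, 25}, so each is used; only Frank can be 3, hence Frank = 3.
Kira and Grace share exactly the 2 values {5, 25}; by pigeonhole those values go to them, so strike 5, 25 from Carol, Erin, Omar, Bob.
Carol must be 17 (only option left). Eliminate 17 elsewhere: Bob.
So Bob = 16.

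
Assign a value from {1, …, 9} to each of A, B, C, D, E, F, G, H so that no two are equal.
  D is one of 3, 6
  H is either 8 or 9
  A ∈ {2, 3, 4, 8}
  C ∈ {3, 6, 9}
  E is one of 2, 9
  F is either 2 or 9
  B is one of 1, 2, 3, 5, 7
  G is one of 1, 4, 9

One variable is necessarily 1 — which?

G

E and F share exactly the 2 values {2, 9}; by pigeonhole those values go to them, so strike 2, 9 from A, B, C, G, H.
H must be 8 (only option left). Remove 8 from A.
The 2 variables C and D are confined to {3, 6}, which locks those values in; drop them from A, B.
A has just one choice, so A = 4. Strike 4 from G.
So 1 goes to G.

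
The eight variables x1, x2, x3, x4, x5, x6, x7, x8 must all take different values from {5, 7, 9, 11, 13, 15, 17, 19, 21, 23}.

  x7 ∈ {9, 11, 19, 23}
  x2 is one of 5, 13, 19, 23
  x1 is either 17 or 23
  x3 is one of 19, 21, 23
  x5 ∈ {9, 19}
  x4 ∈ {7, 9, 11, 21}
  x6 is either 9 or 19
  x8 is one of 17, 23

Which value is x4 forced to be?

7

x1 and x8 between them cover only {17, 23} — a naked pair. Remove those values from x2, x3, x7.
The 2 variables x5 and x6 are confined to {9, 19}, which locks those values in; drop them from x2, x3, x4, x7.
x3's domain is down to {21}, so x3 = 21. Remove 21 from x4.
x7 has just one choice, so x7 = 11. Remove 11 from x4.
So x4 = 7.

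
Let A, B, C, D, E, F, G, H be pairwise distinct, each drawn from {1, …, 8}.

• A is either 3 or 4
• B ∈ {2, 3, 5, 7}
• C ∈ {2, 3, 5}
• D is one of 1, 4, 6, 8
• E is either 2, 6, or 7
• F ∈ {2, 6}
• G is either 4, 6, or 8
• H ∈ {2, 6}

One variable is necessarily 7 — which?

E

Among the 8 variables, 1 fits only D (and all 8 values in {1, 2, 3, 4, 5, 6, 7, 8} must be used), so D = 1.
Among the 7 still-open variables, 8 fits only G (and all 7 values in {2, 3, 4, 5, 6, 7, 8} must be used), so G = 8.
The 6 still-open variables together cover exactly {2, 3, 4, 5, 6, 7} — 6 values for 6 variables — and 4 appears only in A's list, so A = 4.
The 2 variables F and H are confined to {2, 6}, which locks those values in; drop them from B, C, E.
So 7 goes to E.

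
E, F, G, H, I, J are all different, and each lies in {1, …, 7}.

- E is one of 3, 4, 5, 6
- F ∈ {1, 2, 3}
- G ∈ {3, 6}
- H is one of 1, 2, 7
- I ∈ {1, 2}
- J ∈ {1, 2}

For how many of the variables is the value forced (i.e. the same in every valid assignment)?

I and J between them cover only {1, 2} — a naked pair. Remove those values from F, H.
F has just one choice, so F = 3. Strike 3 from E, G.
That leaves G = 6. Eliminate 6 elsewhere: E.
That leaves H = 7.
Determined: F=3, G=6, H=7. The other variables each still have more than one consistent value. That makes 3.

3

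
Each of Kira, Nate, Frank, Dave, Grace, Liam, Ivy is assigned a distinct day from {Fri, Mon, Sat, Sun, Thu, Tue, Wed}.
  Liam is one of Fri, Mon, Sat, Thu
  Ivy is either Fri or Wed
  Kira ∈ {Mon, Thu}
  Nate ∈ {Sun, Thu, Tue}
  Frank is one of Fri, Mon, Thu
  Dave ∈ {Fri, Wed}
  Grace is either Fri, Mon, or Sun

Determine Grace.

The 7 variables together cover exactly {Fri, Mon, Sat, Sun, Thu, Tue, Wed} — 7 values for 7 variables — and Sat appears only in Liam's list, so Liam = Sat.
The 6 still-open variables draw from only 6 values {Fri, Mon, Sun, Thu, Tue, Wed}, so each is used; only Nate can be Tue, hence Nate = Tue.
The 5 still-open variables together cover exactly {Fri, Mon, Sun, Thu, Wed} — 5 values for 5 variables — and Sun appears only in Grace's list, so Grace = Sun.

Sun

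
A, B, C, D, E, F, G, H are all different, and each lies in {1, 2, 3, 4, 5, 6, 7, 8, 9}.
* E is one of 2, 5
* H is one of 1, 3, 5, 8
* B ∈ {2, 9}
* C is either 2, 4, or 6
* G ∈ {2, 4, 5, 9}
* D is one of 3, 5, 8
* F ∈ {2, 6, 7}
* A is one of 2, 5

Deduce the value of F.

7

A and E share exactly the 2 values {2, 5}; by pigeonhole those values go to them, so strike 2, 5 from B, C, D, F, G, H.
B must be 9 (only option left). Remove 9 from G.
G has just one choice, so G = 4. So C can't be 4.
C has just one choice, so C = 6. Eliminate 6 elsewhere: F.
So F = 7.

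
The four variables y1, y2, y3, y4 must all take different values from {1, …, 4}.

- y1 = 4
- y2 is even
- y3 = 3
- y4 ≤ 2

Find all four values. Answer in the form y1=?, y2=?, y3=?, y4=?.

y1 must be 4 (only option left). Strike 4 from y2.
That leaves y2 = 2. Strike 2 from y4.
That leaves y3 = 3.
y4 has just one choice, so y4 = 1.

y1=4, y2=2, y3=3, y4=1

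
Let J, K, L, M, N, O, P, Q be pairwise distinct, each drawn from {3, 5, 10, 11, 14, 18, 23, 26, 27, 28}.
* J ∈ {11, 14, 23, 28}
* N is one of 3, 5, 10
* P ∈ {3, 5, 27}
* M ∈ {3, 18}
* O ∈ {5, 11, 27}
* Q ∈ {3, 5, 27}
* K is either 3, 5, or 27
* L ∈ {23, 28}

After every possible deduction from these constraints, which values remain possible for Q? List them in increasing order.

3, 5, 27

K, P, Q share exactly the 3 values {3, 5, 27}; by pigeonhole those values go to them, so strike 3, 5, 27 from M, N, O.
M must be 18 (only option left).
N must be 10 (only option left).
O must be 11 (only option left). Remove 11 from J.
No further eliminations apply; Q can still be any of 3, 5, 27.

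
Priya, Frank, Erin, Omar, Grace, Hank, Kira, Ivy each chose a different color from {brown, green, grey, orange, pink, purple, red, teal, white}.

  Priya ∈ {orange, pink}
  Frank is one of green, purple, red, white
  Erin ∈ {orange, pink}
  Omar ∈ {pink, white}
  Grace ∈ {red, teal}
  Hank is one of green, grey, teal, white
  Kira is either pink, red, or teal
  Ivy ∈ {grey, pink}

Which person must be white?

The 8 variables together cover exactly {green, grey, orange, pink, purple, red, teal, white} — 8 values for 8 variables — and purple appears only in Frank's list, so Frank = purple.
The 7 still-open variables together cover exactly {green, grey, orange, pink, red, teal, white} — 7 values for 7 variables — and green appears only in Hank's list, so Hank = green.
Among the 6 still-open variables, grey fits only Ivy (and all 6 values in {grey, orange, pink, red, teal, white} must be used), so Ivy = grey.
Among the 5 still-open variables, white fits only Omar (and all 5 values in {orange, pink, red, teal, white} must be used), so Omar = white.

Omar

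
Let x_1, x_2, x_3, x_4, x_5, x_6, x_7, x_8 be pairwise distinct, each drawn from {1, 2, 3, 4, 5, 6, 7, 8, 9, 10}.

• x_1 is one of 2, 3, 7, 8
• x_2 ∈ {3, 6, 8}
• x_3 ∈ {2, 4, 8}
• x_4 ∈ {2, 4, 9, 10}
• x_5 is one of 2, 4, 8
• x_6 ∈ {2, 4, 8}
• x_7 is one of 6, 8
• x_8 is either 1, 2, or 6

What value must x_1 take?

7

The 3 variables x_3, x_5, x_6 are confined to {2, 4, 8}, which locks those values in; drop them from x_1, x_2, x_4, x_7, x_8.
x_7's domain is down to {6}, so x_7 = 6. Strike 6 from x_2, x_8.
That leaves x_8 = 1.
x_2 has just one choice, so x_2 = 3. Eliminate 3 elsewhere: x_1.
So x_1 = 7.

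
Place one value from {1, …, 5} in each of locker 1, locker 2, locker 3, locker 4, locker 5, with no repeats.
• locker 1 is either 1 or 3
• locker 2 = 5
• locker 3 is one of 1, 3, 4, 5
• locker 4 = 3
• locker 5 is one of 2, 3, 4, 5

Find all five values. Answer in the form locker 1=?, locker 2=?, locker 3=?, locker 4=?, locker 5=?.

locker 2's domain is down to {5}, so locker 2 = 5. Remove 5 from locker 3, locker 5.
locker 4 has just one choice, so locker 4 = 3. So locker 1, locker 3, locker 5 can't be 3.
locker 1's domain is down to {1}, so locker 1 = 1. Eliminate 1 elsewhere: locker 3.
That leaves locker 3 = 4. Strike 4 from locker 5.
locker 5 has just one choice, so locker 5 = 2.

locker 1=1, locker 2=5, locker 3=4, locker 4=3, locker 5=2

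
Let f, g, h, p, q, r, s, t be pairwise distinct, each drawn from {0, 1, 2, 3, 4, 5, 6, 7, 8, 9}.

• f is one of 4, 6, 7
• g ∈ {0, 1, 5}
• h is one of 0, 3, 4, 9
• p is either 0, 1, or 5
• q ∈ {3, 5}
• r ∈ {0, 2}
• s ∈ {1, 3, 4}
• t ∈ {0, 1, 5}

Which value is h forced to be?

9

The 3 variables g, p, t are confined to {0, 1, 5}, which locks those values in; drop them from h, q, r, s.
q has just one choice, so q = 3. Remove 3 from h, s.
r's domain is down to {2}, so r = 2.
That leaves s = 4. Strike 4 from f, h.
So h = 9.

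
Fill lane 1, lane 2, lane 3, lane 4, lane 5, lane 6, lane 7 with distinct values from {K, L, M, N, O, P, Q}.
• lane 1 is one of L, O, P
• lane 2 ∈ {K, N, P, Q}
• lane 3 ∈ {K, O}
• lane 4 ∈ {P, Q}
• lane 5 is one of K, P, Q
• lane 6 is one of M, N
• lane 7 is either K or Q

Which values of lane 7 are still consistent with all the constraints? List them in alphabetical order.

The 7 variables draw from only 7 values {K, L, M, N, O, P, Q}, so each is used; only lane 1 can be L, hence lane 1 = L.
The 6 still-open variables draw from only 6 values {K, M, N, O, P, Q}, so each is used; only lane 6 can be M, hence lane 6 = M.
The 5 still-open variables draw from only 5 values {K, N, O, P, Q}, so each is used; only lane 2 can be N, hence lane 2 = N.
The 4 still-open variables together cover exactly {K, O, P, Q} — 4 values for 4 variables — and O appears only in lane 3's list, so lane 3 = O.
No further eliminations apply; lane 7 can still be any of K, Q.

K, Q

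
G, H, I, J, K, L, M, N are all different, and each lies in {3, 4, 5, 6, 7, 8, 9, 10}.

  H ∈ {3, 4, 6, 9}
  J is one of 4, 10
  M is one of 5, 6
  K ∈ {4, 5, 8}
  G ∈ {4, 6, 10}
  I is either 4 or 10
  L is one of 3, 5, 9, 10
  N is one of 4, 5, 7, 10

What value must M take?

5

The 8 variables together cover exactly {3, 4, 5, 6, 7, 8, 9, 10} — 8 values for 8 variables — and 7 appears only in N's list, so N = 7.
Among the 7 still-open variables, 8 fits only K (and all 7 values in {3, 4, 5, 6, 8, 9, 10} must be used), so K = 8.
I and J between them cover only {4, 10} — a naked pair. Remove those values from G, H, L.
G must be 6 (only option left). Strike 6 from H, M.
So M = 5.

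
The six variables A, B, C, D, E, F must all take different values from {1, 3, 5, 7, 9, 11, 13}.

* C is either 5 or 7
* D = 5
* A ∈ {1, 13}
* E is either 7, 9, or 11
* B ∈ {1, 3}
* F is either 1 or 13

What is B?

D's domain is down to {5}, so D = 5. Eliminate 5 elsewhere: C.
C must be 7 (only option left). Strike 7 from E.
A and F share exactly the 2 values {1, 13}; by pigeonhole those values go to them, so strike 1, 13 from B.
So B = 3.

3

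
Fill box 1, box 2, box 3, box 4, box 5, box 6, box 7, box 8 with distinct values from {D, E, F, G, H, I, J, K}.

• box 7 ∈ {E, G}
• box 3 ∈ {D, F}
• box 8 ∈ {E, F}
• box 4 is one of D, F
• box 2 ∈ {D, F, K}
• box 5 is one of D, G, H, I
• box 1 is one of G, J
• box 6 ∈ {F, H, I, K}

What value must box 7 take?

Among the 8 variables, J fits only box 1 (and all 8 values in {D, E, F, G, H, I, J, K} must be used), so box 1 = J.
box 3 and box 4 share exactly the 2 values {D, F}; by pigeonhole those values go to them, so strike D, F from box 2, box 5, box 6, box 8.
box 2 must be K (only option left). Eliminate K elsewhere: box 6.
box 8 has just one choice, so box 8 = E. Remove E from box 7.
So box 7 = G.

G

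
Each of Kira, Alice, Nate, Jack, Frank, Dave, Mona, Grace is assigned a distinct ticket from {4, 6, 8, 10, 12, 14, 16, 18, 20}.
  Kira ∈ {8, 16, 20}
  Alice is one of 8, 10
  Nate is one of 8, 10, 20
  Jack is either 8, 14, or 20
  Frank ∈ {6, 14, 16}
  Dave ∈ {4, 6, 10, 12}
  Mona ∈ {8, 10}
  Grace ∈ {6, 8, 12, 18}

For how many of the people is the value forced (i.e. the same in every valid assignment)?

Alice and Mona share exactly the 2 values {8, 10}; by pigeonhole those values go to them, so strike 8, 10 from Kira, Nate, Jack, Dave, Grace.
Nate must be 20 (only option left). So Kira, Jack can't be 20.
Jack has just one choice, so Jack = 14. Strike 14 from Frank.
Kira's domain is down to {16}, so Kira = 16. Strike 16 from Frank.
Frank must be 6 (only option left). Remove 6 from Dave, Grace.
Determined: Kira=16, Nate=20, Jack=14, Frank=6. The other people each still have more than one consistent value. That makes 4.

4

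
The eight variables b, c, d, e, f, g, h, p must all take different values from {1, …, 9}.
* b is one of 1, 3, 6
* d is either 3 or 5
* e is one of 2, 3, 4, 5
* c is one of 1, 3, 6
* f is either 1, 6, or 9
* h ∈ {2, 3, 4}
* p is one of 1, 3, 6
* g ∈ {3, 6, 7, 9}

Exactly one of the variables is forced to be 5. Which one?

The 8 variables together cover exactly {1, 2, 3, 4, 5, 6, 7, 9} — 8 values for 8 variables — and 7 appears only in g's list, so g = 7.
The 7 still-open variables draw from only 7 values {1, 2, 3, 4, 5, 6, 9}, so each is used; only f can be 9, hence f = 9.
b, c, p between them cover only {1, 3, 6} — a naked triple. Remove those values from d, e, h.
So 5 goes to d.

d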